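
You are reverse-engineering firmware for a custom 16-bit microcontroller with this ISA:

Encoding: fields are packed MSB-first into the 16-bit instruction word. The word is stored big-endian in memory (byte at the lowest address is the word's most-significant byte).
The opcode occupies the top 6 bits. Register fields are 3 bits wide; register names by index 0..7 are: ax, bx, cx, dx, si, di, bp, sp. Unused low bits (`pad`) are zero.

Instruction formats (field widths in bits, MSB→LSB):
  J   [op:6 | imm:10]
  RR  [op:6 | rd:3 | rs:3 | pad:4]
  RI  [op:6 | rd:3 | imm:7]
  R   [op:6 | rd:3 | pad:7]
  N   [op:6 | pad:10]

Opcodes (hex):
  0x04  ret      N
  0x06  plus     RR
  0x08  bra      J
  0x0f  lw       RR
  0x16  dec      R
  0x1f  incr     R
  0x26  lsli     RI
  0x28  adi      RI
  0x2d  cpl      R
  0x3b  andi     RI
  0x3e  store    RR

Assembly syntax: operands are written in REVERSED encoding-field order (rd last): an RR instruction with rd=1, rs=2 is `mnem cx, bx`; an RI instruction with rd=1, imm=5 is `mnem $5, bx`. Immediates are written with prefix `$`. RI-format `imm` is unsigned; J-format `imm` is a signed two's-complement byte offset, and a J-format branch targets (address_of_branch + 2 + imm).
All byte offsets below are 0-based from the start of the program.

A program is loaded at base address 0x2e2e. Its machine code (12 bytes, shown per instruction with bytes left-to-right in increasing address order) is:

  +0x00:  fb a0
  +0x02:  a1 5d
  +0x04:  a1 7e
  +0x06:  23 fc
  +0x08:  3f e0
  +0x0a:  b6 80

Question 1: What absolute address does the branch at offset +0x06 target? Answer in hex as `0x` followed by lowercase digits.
0x2e32

off 0x06: read 23 fc as big → 0x23fc
  opcode bits[15:10]=0x8: bra/J
  imm: (w>>0)&0x3ff=0x3fc (s10→-4) → $-4
  target = base 0x2e2e + off 0x06 + 2 + imm -4 = 0x2e32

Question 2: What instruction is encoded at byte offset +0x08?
off 0x08: read 3f e0 as big → 0x3fe0
  top 6b → 0xf → lw [RR]
  rd@[9:7]=0x7 ⇒ sp
  rs@[6:4]=0x6 ⇒ bp

lw bp, sp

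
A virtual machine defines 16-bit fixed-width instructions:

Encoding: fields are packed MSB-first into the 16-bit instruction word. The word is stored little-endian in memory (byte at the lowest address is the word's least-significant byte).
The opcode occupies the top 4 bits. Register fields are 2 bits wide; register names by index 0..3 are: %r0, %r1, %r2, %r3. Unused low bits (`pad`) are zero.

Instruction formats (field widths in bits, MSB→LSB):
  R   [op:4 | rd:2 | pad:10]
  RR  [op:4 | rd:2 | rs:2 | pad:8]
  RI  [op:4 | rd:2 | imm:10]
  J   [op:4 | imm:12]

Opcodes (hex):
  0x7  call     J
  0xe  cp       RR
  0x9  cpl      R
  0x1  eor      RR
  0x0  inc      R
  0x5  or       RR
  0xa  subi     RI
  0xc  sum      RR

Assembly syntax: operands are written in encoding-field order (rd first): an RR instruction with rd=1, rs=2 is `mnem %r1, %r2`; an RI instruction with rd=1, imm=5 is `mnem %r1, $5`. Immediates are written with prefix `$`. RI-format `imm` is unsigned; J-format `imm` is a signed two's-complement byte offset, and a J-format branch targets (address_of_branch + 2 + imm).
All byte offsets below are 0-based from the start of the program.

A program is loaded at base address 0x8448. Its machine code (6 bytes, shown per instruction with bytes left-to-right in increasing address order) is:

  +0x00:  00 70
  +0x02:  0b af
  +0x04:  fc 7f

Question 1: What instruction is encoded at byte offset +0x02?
off 0x02: read 0b af as little → 0xaf0b
  op=0xaf0b>>12=0xa ⇒ subi (RI)
  rd@[11:10]=0x3 ⇒ %r3
  imm@[9:0]=0x30b ⇒ $779

subi %r3, $779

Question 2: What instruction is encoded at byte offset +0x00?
call $0

off 0x00: read 00 70 as little → 0x7000
  op=0x7000>>12=0x7 ⇒ call (J)
  [11:0] imm=0 = $0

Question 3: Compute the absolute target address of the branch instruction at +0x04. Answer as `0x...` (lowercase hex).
[04] fc 7f → 0x7ffc
  top 4b → 0x7 → call [J]
  imm: (w>>0)&0xfff=0xffc (s12→-4) → $-4
  target = base 0x8448 + off 0x04 + 2 + imm -4 = 0x844a

0x844a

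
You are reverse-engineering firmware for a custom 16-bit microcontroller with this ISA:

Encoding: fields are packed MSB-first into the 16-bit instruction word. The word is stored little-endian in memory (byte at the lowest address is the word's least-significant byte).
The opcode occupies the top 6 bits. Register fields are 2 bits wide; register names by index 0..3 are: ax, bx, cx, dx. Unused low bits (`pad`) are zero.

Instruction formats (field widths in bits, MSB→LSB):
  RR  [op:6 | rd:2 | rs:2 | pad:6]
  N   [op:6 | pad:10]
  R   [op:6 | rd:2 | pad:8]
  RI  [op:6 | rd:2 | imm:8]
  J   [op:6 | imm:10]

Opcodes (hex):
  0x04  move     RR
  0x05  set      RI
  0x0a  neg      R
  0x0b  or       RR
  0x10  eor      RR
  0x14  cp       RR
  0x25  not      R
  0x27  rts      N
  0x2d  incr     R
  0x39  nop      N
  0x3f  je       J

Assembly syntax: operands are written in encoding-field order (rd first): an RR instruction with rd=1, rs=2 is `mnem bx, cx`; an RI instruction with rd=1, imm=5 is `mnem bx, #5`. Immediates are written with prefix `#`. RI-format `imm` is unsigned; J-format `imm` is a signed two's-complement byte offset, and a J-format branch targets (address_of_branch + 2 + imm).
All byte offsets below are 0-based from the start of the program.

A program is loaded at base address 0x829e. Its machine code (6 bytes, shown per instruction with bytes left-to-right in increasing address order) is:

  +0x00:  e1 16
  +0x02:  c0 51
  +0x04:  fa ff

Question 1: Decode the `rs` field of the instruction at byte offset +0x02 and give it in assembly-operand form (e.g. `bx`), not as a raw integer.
dx

off 0x02: read c0 51 as little → 0x51c0
  op=0x51c0>>10=0x14 ⇒ cp (RR)
  rd: (w>>8)&0x3=0x1 → bx
  rs: (w>>6)&0x3=0x3 → dx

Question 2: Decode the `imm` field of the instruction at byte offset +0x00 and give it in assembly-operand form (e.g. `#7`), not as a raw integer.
#225

@+00  little-endian(e1 16) = 0x16e1
  top 6b → 0x5 → set [RI]
  [9:8] rd=2 = cx
  [7:0] imm=225 = #225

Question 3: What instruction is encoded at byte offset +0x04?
off 0x04: read fa ff as little → 0xfffa
  top 6b → 0x3f → je [J]
  imm@[9:0]=0x3fa (s10→-6) ⇒ #-6

je #-6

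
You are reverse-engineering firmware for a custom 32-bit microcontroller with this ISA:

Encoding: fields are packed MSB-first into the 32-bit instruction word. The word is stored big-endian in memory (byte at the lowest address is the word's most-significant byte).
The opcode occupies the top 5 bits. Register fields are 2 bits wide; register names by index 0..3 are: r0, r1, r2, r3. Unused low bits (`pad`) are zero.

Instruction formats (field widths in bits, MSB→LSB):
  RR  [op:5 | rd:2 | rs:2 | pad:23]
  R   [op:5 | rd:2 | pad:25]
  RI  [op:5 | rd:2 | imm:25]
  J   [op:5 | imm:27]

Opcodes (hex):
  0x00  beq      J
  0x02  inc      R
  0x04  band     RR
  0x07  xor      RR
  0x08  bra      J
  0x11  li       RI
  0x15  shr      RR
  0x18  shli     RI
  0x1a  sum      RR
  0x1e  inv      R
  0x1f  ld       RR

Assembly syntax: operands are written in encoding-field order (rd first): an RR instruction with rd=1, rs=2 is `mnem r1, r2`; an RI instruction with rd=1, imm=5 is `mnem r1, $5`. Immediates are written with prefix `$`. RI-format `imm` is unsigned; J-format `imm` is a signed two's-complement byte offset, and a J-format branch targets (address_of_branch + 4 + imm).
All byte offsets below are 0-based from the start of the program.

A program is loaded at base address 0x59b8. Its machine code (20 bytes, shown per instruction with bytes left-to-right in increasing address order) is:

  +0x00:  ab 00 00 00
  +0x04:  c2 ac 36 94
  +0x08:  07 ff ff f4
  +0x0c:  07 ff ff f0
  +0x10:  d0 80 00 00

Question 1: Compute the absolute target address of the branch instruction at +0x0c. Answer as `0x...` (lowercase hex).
@+0c  big-endian(07 ff ff f0) = 0x07fffff0
  op=0x07fffff0>>27=0x0 ⇒ beq (J)
  imm: (w>>0)&0x7ffffff=0x7fffff0 (s27→-16) → $-16
  target = base 0x59b8 + off 0x0c + 4 + imm -16 = 0x59b8

0x59b8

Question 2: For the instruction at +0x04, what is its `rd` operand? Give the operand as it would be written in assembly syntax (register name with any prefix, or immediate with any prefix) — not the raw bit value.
+0x04: c2 ac 36 94 ⇒ word 0xc2ac3694 (big)
  top 5b → 0x18 → shli [RI]
  rd@[26:25]=0x1 ⇒ r1
  imm@[24:0]=0xac3694 ⇒ $11286164

r1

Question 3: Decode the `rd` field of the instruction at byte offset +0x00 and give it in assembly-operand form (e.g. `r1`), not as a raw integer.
r1

@+00  big-endian(ab 00 00 00) = 0xab000000
  op=0xab000000>>27=0x15 ⇒ shr (RR)
  rd@[26:25]=0x1 ⇒ r1
  rs@[24:23]=0x2 ⇒ r2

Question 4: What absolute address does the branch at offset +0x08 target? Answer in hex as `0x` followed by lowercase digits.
0x59b8

[08] 07 ff ff f4 → 0x07fffff4
  top 5b → 0x0 → beq [J]
  [26:0] imm=134217716 (s27→-12) = $-12
  target = base 0x59b8 + off 0x08 + 4 + imm -12 = 0x59b8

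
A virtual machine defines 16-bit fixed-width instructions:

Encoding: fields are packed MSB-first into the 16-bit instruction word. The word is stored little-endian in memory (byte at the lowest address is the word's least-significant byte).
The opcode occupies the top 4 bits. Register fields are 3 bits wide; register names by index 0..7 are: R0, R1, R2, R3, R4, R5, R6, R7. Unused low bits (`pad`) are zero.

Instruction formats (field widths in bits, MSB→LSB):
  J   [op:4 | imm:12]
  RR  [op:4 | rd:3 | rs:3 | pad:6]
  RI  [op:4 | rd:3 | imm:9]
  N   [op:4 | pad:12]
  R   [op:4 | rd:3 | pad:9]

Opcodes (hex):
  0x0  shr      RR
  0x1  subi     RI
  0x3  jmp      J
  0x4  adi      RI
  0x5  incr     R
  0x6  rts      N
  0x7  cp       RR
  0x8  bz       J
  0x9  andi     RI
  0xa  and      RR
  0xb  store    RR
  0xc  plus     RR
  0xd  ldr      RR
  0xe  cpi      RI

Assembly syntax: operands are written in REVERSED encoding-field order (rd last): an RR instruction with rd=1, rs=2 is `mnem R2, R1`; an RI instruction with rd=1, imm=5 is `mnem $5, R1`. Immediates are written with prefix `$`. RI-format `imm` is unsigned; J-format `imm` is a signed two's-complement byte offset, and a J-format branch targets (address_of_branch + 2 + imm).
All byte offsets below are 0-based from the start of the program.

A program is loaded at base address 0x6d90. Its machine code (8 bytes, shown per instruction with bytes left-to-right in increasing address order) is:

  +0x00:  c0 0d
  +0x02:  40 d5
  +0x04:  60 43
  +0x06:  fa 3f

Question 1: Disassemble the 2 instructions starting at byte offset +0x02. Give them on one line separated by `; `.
off 0x02: read 40 d5 as little → 0xd540
  opcode bits[15:12]=0xd: ldr/RR
  [11:9] rd=2 = R2
  [8:6] rs=5 = R5
off 0x04: read 60 43 as little → 0x4360
  opcode bits[15:12]=0x4: adi/RI
  [11:9] rd=1 = R1
  [8:0] imm=352 = $352

ldr R5, R2; adi $352, R1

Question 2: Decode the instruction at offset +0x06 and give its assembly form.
jmp $-6

@+06  little-endian(fa 3f) = 0x3ffa
  opcode bits[15:12]=0x3: jmp/J
  [11:0] imm=4090 (s12→-6) = $-6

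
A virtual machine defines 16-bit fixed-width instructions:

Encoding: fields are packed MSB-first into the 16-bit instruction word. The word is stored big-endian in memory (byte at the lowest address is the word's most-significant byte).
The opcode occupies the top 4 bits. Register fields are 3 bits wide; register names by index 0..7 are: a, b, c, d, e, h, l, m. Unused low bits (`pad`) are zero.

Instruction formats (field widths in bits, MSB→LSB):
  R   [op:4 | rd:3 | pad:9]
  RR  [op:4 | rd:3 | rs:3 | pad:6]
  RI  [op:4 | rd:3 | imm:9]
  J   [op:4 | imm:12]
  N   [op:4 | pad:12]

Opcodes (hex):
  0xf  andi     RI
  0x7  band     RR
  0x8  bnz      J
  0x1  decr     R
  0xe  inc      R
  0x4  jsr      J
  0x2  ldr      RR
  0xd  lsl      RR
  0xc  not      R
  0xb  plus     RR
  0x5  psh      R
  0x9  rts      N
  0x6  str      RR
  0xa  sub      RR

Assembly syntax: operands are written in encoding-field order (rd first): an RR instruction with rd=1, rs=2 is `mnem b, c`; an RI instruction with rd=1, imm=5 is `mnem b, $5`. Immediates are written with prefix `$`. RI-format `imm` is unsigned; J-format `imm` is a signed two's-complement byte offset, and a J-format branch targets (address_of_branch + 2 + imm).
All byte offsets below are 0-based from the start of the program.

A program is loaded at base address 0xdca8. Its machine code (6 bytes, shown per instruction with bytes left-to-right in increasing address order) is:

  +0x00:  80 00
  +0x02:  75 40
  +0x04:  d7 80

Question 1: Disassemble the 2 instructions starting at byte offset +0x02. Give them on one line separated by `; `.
+0x02: 75 40 ⇒ word 0x7540 (big)
  top 4b → 0x7 → band [RR]
  [11:9] rd=2 = c
  [8:6] rs=5 = h
+0x04: d7 80 ⇒ word 0xd780 (big)
  top 4b → 0xd → lsl [RR]
  [11:9] rd=3 = d
  [8:6] rs=6 = l

band c, h; lsl d, l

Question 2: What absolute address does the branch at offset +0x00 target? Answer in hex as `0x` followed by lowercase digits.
0xdcaa

@+00  big-endian(80 00) = 0x8000
  top 4b → 0x8 → bnz [J]
  [11:0] imm=0 = $0
  target = base 0xdca8 + off 0x00 + 2 + imm 0 = 0xdcaa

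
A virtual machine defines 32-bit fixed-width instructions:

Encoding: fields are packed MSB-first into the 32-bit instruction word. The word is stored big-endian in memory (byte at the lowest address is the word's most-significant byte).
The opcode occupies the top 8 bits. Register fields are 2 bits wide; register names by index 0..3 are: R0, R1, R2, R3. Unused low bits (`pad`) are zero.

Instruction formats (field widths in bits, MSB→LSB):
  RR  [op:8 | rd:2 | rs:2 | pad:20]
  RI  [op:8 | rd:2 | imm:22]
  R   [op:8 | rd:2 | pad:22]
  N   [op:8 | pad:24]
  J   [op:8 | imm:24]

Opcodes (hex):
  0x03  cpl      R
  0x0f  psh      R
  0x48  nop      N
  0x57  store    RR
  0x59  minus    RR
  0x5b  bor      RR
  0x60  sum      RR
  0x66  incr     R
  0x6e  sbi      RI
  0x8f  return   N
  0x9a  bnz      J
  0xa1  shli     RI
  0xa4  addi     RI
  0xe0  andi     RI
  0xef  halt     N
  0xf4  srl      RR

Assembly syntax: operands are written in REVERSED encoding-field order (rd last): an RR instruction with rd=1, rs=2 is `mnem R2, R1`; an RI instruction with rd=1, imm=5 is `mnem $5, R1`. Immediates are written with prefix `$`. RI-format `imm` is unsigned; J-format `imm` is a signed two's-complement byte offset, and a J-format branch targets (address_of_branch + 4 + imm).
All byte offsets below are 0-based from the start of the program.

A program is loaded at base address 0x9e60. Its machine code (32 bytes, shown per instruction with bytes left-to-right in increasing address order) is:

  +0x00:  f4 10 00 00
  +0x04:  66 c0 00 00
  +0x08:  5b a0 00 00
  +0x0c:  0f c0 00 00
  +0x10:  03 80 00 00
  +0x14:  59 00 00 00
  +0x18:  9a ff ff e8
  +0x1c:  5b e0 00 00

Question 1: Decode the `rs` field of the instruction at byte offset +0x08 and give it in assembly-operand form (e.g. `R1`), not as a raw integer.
@+08  big-endian(5b a0 00 00) = 0x5ba00000
  op=0x5ba00000>>24=0x5b ⇒ bor (RR)
  [23:22] rd=2 = R2
  [21:20] rs=2 = R2

R2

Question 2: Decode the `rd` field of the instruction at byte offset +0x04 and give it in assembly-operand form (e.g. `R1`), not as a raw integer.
[04] 66 c0 00 00 → 0x66c00000
  op=0x66c00000>>24=0x66 ⇒ incr (R)
  rd: (w>>22)&0x3=0x3 → R3

R3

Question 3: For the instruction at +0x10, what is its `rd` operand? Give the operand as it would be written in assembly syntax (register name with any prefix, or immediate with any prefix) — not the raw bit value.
@+10  big-endian(03 80 00 00) = 0x03800000
  op=0x03800000>>24=0x3 ⇒ cpl (R)
  rd@[23:22]=0x2 ⇒ R2

R2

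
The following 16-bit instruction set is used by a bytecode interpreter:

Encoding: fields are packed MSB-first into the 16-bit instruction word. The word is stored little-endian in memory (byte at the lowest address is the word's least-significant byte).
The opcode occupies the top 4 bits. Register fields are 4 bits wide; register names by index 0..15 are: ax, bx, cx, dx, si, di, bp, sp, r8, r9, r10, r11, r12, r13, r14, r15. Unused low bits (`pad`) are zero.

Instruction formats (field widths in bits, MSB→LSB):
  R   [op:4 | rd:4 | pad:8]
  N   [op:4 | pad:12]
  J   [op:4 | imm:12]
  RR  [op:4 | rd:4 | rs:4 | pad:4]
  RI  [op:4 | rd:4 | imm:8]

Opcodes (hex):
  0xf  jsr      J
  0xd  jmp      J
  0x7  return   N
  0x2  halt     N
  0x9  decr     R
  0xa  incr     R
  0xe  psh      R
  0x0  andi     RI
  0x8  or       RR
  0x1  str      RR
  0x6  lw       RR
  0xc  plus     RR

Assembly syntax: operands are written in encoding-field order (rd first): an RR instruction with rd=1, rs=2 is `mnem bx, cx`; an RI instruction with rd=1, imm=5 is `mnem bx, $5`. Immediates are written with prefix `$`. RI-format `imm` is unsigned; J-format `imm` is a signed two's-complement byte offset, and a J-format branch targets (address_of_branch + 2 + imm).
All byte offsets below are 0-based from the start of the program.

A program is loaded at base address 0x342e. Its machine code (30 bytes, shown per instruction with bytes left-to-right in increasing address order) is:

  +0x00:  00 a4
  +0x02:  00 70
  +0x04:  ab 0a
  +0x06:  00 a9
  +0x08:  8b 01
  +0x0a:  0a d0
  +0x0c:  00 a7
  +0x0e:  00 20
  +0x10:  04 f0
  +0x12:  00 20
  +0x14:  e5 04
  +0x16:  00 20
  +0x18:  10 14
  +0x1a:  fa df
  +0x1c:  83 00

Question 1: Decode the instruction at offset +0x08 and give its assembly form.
@+08  little-endian(8b 01) = 0x018b
  opcode bits[15:12]=0x0: andi/RI
  [11:8] rd=1 = bx
  [7:0] imm=139 = $139

andi bx, $139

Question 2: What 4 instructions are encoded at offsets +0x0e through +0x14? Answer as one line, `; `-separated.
[0e] 00 20 → 0x2000
  opcode bits[15:12]=0x2: halt/N
[10] 04 f0 → 0xf004
  opcode bits[15:12]=0xf: jsr/J
  imm: (w>>0)&0xfff=0x4 → $4
[12] 00 20 → 0x2000
  opcode bits[15:12]=0x2: halt/N
[14] e5 04 → 0x04e5
  opcode bits[15:12]=0x0: andi/RI
  rd: (w>>8)&0xf=0x4 → si
  imm: (w>>0)&0xff=0xe5 → $229

halt; jsr $4; halt; andi si, $229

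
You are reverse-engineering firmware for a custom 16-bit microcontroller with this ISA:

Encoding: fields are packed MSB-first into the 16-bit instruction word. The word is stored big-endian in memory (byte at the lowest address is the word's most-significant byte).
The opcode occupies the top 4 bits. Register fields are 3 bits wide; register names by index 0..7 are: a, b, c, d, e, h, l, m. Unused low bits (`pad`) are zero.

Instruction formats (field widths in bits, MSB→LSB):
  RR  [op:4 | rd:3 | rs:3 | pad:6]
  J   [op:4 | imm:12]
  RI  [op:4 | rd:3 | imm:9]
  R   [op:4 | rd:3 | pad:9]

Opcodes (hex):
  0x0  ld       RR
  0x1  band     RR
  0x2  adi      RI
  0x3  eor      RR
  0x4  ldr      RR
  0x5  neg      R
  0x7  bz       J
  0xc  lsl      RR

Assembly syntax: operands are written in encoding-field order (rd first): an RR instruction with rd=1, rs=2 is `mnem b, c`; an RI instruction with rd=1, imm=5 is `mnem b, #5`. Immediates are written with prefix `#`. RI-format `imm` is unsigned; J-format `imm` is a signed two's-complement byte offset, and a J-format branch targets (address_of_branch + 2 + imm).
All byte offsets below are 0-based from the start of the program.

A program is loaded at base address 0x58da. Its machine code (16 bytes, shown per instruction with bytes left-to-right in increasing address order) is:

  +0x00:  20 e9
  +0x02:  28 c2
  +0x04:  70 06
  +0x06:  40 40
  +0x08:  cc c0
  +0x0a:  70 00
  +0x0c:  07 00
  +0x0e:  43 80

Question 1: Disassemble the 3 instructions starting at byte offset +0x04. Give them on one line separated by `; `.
[04] 70 06 → 0x7006
  top 4b → 0x7 → bz [J]
  [11:0] imm=6 = #6
[06] 40 40 → 0x4040
  top 4b → 0x4 → ldr [RR]
  [11:9] rd=0 = a
  [8:6] rs=1 = b
[08] cc c0 → 0xccc0
  top 4b → 0xc → lsl [RR]
  [11:9] rd=6 = l
  [8:6] rs=3 = d

bz #6; ldr a, b; lsl l, d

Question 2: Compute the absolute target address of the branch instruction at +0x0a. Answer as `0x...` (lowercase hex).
@+0a  big-endian(70 00) = 0x7000
  opcode bits[15:12]=0x7: bz/J
  imm: (w>>0)&0xfff=0x0 → #0
  target = base 0x58da + off 0x0a + 2 + imm 0 = 0x58e6

0x58e6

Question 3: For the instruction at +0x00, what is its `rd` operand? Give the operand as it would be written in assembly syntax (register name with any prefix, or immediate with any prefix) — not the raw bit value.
a

[00] 20 e9 → 0x20e9
  op=0x20e9>>12=0x2 ⇒ adi (RI)
  [11:9] rd=0 = a
  [8:0] imm=233 = #233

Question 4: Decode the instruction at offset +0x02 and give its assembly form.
+0x02: 28 c2 ⇒ word 0x28c2 (big)
  op=0x28c2>>12=0x2 ⇒ adi (RI)
  rd: (w>>9)&0x7=0x4 → e
  imm: (w>>0)&0x1ff=0xc2 → #194

adi e, #194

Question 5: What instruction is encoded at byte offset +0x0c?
ld d, e

+0x0c: 07 00 ⇒ word 0x0700 (big)
  top 4b → 0x0 → ld [RR]
  [11:9] rd=3 = d
  [8:6] rs=4 = e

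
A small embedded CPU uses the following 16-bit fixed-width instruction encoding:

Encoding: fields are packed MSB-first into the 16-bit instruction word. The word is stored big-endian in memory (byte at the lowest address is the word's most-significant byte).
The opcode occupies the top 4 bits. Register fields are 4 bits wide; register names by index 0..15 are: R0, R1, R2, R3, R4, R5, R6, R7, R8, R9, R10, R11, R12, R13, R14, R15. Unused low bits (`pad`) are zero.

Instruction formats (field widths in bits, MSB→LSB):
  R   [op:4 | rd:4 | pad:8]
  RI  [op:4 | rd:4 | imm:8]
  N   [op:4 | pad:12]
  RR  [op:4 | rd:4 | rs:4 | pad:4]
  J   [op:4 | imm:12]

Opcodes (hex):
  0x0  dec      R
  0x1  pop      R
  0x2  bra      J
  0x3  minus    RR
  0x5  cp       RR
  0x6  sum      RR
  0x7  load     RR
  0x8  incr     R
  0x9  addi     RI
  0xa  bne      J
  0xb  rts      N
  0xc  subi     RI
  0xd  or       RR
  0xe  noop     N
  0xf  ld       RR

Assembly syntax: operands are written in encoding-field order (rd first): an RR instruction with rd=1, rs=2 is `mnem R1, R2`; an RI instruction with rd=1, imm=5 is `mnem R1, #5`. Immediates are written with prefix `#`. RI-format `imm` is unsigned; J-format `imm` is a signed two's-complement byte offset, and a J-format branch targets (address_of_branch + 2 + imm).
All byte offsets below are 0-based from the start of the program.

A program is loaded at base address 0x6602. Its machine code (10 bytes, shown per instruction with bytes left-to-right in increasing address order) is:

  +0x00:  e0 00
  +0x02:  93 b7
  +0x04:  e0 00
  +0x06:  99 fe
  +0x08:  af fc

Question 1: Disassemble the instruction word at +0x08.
bne #-4

+0x08: af fc ⇒ word 0xaffc (big)
  opcode bits[15:12]=0xa: bne/J
  [11:0] imm=4092 (s12→-4) = #-4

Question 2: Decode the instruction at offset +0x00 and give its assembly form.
noop

@+00  big-endian(e0 00) = 0xe000
  opcode bits[15:12]=0xe: noop/N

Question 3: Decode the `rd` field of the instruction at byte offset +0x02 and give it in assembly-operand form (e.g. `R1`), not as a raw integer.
off 0x02: read 93 b7 as big → 0x93b7
  op=0x93b7>>12=0x9 ⇒ addi (RI)
  rd@[11:8]=0x3 ⇒ R3
  imm@[7:0]=0xb7 ⇒ #183

R3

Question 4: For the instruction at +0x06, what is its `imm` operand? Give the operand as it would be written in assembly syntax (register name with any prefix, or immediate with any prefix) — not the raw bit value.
+0x06: 99 fe ⇒ word 0x99fe (big)
  top 4b → 0x9 → addi [RI]
  [11:8] rd=9 = R9
  [7:0] imm=254 = #254

#254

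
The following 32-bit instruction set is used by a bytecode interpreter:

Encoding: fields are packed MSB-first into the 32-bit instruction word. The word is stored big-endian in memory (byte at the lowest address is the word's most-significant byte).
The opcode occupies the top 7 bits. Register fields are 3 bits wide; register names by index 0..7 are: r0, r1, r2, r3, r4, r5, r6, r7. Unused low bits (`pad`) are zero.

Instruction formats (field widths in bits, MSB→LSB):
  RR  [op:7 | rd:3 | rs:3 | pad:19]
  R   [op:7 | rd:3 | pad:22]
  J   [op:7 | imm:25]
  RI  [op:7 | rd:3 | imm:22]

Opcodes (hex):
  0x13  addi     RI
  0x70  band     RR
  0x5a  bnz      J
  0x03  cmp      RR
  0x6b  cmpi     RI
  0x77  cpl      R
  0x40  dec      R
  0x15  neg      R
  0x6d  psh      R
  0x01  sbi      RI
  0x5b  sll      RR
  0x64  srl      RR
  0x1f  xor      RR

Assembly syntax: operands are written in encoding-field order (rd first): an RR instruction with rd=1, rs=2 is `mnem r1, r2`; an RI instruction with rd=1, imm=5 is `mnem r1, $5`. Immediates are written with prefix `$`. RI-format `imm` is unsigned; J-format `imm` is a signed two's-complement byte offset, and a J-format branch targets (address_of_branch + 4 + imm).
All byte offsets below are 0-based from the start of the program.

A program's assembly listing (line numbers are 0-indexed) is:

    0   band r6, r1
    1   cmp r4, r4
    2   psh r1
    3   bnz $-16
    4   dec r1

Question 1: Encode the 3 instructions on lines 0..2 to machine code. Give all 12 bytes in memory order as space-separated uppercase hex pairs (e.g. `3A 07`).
E1 88 00 00 07 20 00 00 DA 40 00 00

0. band fields op=0x70:7|rd=6:3|rs=1:3|pad=0:19 → word e1880000h → e1 88 00 00
1. cmp fields op=0x3:7|rd=4:3|rs=4:3|pad=0:19 → word 07200000h → 07 20 00 00
2. psh fields op=0x6d:7|rd=1:3|pad=0:22 → word da400000h → da 40 00 00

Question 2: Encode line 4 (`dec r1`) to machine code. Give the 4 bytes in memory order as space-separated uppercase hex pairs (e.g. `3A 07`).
L4: dec op=0x40:7|rd=1:3|pad=0:22 ⇒ 0x80400000 ⇒ big 80 40 00 00

80 40 00 00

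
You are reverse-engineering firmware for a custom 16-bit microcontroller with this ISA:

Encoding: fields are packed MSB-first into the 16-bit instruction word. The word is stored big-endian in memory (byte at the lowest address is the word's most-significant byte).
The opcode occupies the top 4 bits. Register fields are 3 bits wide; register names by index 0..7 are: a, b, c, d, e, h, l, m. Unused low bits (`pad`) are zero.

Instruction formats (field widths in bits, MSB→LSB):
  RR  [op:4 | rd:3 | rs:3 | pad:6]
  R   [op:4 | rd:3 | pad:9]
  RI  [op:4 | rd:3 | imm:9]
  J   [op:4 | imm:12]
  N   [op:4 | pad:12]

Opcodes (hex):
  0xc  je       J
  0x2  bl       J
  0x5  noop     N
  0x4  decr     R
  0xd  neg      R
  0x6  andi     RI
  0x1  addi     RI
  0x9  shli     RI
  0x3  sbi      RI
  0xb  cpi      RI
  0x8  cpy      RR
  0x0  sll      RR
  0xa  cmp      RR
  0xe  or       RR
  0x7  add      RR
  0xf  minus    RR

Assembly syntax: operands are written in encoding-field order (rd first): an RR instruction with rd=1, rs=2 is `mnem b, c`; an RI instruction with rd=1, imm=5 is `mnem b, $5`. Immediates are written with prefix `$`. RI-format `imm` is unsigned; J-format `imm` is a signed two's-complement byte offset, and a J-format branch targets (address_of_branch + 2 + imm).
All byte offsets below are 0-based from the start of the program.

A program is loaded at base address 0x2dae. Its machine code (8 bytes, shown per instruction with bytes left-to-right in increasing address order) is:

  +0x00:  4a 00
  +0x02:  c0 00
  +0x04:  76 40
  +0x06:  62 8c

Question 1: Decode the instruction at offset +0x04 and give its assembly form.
@+04  big-endian(76 40) = 0x7640
  opcode bits[15:12]=0x7: add/RR
  rd: (w>>9)&0x7=0x3 → d
  rs: (w>>6)&0x7=0x1 → b

add d, b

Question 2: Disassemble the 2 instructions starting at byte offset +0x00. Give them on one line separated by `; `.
decr h; je $0

@+00  big-endian(4a 00) = 0x4a00
  op=0x4a00>>12=0x4 ⇒ decr (R)
  rd@[11:9]=0x5 ⇒ h
@+02  big-endian(c0 00) = 0xc000
  op=0xc000>>12=0xc ⇒ je (J)
  imm@[11:0]=0x0 ⇒ $0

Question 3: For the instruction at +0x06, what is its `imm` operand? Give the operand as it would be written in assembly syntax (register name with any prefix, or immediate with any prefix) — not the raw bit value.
+0x06: 62 8c ⇒ word 0x628c (big)
  opcode bits[15:12]=0x6: andi/RI
  [11:9] rd=1 = b
  [8:0] imm=140 = $140

$140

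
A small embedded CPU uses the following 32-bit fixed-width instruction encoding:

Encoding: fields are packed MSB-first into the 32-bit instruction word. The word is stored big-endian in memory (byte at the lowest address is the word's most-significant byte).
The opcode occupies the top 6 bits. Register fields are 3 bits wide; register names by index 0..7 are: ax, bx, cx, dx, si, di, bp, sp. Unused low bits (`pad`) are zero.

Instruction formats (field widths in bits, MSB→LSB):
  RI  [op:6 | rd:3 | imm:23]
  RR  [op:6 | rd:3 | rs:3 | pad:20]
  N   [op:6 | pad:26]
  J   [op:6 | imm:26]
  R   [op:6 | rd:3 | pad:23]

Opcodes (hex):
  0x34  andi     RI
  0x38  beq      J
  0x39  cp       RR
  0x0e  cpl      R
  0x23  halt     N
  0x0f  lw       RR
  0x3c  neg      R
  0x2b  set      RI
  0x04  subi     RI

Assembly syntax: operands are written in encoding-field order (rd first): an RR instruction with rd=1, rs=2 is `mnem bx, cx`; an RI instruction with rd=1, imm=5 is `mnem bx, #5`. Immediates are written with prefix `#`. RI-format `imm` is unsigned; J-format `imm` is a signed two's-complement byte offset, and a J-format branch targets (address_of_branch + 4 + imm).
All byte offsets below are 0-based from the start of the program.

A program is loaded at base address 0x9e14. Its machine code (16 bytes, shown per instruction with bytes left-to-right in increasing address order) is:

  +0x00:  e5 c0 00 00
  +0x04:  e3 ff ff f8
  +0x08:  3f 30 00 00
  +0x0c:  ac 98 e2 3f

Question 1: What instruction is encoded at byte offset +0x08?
off 0x08: read 3f 30 00 00 as big → 0x3f300000
  top 6b → 0xf → lw [RR]
  [25:23] rd=6 = bp
  [22:20] rs=3 = dx

lw bp, dx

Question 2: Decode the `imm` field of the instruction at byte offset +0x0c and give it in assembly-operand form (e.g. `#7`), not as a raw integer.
+0x0c: ac 98 e2 3f ⇒ word 0xac98e23f (big)
  top 6b → 0x2b → set [RI]
  rd: (w>>23)&0x7=0x1 → bx
  imm: (w>>0)&0x7fffff=0x18e23f → #1630783

#1630783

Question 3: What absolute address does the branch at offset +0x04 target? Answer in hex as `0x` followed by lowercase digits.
0x9e14

@+04  big-endian(e3 ff ff f8) = 0xe3fffff8
  op=0xe3fffff8>>26=0x38 ⇒ beq (J)
  imm@[25:0]=0x3fffff8 (s26→-8) ⇒ #-8
  target = base 0x9e14 + off 0x04 + 4 + imm -8 = 0x9e14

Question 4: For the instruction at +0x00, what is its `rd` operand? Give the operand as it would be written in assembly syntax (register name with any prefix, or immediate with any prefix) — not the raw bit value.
@+00  big-endian(e5 c0 00 00) = 0xe5c00000
  top 6b → 0x39 → cp [RR]
  rd: (w>>23)&0x7=0x3 → dx
  rs: (w>>20)&0x7=0x4 → si

dx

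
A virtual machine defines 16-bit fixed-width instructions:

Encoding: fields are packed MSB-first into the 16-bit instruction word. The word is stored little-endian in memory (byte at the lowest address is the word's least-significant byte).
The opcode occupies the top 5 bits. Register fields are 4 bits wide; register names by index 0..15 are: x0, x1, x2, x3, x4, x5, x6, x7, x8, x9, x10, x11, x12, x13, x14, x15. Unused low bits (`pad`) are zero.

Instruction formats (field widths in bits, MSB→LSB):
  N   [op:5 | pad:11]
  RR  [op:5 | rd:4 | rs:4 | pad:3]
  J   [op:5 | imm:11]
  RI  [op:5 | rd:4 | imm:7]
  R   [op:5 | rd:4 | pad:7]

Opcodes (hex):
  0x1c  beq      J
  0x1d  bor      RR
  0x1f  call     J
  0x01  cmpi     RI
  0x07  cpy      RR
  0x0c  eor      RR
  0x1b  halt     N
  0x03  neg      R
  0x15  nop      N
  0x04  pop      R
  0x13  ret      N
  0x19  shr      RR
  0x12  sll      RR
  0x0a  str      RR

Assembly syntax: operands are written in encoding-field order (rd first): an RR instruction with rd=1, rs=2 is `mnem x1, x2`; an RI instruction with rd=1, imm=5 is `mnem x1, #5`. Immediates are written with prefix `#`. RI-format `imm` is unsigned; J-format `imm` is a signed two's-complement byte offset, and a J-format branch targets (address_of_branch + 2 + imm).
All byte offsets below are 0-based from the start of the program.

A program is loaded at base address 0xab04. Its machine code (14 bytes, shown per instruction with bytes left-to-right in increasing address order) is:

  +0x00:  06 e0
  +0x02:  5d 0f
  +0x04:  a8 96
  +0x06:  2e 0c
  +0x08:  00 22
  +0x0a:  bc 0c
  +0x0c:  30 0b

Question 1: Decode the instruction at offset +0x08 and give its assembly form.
+0x08: 00 22 ⇒ word 0x2200 (little)
  op=0x2200>>11=0x4 ⇒ pop (R)
  rd: (w>>7)&0xf=0x4 → x4

pop x4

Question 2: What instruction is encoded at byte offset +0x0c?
cmpi x6, #48

@+0c  little-endian(30 0b) = 0x0b30
  op=0x0b30>>11=0x1 ⇒ cmpi (RI)
  rd: (w>>7)&0xf=0x6 → x6
  imm: (w>>0)&0x7f=0x30 → #48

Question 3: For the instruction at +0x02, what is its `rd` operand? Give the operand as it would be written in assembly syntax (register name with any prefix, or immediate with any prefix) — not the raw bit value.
+0x02: 5d 0f ⇒ word 0x0f5d (little)
  op=0x0f5d>>11=0x1 ⇒ cmpi (RI)
  [10:7] rd=14 = x14
  [6:0] imm=93 = #93

x14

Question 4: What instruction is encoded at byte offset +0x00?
beq #6

off 0x00: read 06 e0 as little → 0xe006
  op=0xe006>>11=0x1c ⇒ beq (J)
  imm: (w>>0)&0x7ff=0x6 → #6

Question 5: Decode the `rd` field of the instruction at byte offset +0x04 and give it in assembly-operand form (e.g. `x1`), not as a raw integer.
x13

[04] a8 96 → 0x96a8
  top 5b → 0x12 → sll [RR]
  rd: (w>>7)&0xf=0xd → x13
  rs: (w>>3)&0xf=0x5 → x5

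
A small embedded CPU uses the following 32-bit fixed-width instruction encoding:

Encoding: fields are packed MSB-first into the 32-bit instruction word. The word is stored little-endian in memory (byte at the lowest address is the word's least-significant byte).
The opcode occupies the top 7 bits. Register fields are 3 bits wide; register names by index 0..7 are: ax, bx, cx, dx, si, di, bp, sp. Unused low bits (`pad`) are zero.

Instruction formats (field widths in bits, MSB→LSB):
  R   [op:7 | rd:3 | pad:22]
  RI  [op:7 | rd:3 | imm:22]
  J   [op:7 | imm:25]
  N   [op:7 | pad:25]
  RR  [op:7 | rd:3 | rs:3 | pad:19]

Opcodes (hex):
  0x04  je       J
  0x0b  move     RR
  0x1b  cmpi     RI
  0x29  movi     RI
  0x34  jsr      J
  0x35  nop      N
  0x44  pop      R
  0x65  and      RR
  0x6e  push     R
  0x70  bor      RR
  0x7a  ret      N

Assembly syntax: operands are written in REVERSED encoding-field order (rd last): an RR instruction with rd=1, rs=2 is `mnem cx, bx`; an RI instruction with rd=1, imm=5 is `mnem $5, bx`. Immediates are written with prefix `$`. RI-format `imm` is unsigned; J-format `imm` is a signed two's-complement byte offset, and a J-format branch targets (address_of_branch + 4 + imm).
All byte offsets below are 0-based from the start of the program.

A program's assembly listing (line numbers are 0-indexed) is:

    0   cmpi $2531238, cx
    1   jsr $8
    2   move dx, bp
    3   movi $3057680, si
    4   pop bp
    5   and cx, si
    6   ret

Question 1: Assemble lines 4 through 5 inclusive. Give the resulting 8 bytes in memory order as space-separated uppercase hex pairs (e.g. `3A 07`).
4. pop fields op=0x44:7|rd=6:3|pad=0:22 → word 89800000h → 00 00 80 89
5. and fields op=0x65:7|rd=4:3|rs=2:3|pad=0:19 → word cb100000h → 00 00 10 cb

00 00 80 89 00 00 10 CB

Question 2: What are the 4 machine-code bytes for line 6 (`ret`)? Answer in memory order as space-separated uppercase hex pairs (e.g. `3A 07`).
L6: ret op=0x7a:7|pad=0:25 ⇒ 0xf4000000 ⇒ little 00 00 00 f4

00 00 00 F4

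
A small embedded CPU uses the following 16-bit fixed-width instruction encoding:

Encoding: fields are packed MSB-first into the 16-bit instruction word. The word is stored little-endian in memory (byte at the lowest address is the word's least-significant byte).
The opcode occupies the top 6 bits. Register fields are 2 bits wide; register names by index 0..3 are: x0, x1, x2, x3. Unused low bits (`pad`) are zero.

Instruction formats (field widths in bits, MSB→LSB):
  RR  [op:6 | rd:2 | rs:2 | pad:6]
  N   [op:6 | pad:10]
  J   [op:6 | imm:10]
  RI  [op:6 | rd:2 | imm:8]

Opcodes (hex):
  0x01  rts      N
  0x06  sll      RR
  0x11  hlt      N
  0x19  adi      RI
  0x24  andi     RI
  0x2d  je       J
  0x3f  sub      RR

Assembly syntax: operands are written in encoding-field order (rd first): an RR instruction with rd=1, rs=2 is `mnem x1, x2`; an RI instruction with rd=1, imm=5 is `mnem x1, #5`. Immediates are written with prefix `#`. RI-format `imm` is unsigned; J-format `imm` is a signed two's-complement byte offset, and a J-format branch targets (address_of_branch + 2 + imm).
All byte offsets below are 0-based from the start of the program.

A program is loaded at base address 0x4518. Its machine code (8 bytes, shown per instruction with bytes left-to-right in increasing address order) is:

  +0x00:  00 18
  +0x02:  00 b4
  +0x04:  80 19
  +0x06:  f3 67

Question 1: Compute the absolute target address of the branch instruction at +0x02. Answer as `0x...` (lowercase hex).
0x451c

+0x02: 00 b4 ⇒ word 0xb400 (little)
  op=0xb400>>10=0x2d ⇒ je (J)
  imm@[9:0]=0x0 ⇒ #0
  target = base 0x4518 + off 0x02 + 2 + imm 0 = 0x451c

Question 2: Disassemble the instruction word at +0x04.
sll x1, x2

@+04  little-endian(80 19) = 0x1980
  opcode bits[15:10]=0x6: sll/RR
  [9:8] rd=1 = x1
  [7:6] rs=2 = x2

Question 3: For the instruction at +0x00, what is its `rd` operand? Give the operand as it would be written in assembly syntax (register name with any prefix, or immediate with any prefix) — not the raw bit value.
x0

@+00  little-endian(00 18) = 0x1800
  opcode bits[15:10]=0x6: sll/RR
  rd: (w>>8)&0x3=0x0 → x0
  rs: (w>>6)&0x3=0x0 → x0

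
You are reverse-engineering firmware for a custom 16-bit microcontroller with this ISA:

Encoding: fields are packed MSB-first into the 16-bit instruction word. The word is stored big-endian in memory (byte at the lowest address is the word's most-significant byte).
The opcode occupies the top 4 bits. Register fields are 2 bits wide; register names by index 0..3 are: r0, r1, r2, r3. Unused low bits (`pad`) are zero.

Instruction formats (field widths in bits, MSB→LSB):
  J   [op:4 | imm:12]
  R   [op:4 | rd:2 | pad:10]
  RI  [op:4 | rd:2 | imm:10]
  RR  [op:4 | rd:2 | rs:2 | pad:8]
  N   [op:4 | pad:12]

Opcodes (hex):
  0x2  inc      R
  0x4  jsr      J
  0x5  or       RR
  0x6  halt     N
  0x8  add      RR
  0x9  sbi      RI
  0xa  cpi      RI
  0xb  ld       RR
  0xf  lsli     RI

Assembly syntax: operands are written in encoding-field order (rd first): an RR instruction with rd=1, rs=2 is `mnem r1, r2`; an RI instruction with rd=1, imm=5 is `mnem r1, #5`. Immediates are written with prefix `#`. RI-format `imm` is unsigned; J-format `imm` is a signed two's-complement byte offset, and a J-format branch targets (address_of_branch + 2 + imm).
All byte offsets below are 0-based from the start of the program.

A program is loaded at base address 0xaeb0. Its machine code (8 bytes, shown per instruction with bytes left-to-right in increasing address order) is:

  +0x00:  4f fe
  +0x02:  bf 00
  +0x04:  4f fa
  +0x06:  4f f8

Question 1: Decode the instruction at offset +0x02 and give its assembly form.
ld r3, r3

+0x02: bf 00 ⇒ word 0xbf00 (big)
  opcode bits[15:12]=0xb: ld/RR
  [11:10] rd=3 = r3
  [9:8] rs=3 = r3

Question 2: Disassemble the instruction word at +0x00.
@+00  big-endian(4f fe) = 0x4ffe
  op=0x4ffe>>12=0x4 ⇒ jsr (J)
  imm: (w>>0)&0xfff=0xffe (s12→-2) → #-2

jsr #-2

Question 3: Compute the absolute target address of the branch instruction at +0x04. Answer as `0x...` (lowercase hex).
0xaeb0

off 0x04: read 4f fa as big → 0x4ffa
  opcode bits[15:12]=0x4: jsr/J
  imm: (w>>0)&0xfff=0xffa (s12→-6) → #-6
  target = base 0xaeb0 + off 0x04 + 2 + imm -6 = 0xaeb0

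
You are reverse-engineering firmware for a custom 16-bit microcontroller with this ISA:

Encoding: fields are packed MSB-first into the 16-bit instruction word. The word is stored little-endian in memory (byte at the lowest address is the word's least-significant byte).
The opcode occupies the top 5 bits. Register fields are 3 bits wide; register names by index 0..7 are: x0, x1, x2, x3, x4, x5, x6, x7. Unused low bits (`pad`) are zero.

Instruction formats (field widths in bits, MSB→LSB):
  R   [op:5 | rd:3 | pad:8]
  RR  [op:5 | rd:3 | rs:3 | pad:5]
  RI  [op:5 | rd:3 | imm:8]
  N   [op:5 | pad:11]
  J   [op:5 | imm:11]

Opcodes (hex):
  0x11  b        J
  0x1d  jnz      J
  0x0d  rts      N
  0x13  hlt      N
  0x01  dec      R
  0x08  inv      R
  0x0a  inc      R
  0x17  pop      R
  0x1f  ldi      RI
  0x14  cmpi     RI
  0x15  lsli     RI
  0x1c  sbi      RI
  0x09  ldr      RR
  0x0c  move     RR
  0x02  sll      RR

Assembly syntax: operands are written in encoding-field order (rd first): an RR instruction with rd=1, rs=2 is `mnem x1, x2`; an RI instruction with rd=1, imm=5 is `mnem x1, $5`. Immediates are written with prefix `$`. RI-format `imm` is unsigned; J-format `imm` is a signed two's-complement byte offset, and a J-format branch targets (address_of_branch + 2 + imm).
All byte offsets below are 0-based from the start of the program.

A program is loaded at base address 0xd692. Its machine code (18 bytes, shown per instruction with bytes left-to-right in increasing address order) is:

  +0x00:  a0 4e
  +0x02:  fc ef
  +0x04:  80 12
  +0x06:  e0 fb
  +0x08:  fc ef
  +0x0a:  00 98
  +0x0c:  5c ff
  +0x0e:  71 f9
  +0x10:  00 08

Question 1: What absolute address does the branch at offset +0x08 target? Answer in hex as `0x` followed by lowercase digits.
0xd698

+0x08: fc ef ⇒ word 0xeffc (little)
  opcode bits[15:11]=0x1d: jnz/J
  [10:0] imm=2044 (s11→-4) = $-4
  target = base 0xd692 + off 0x08 + 2 + imm -4 = 0xd698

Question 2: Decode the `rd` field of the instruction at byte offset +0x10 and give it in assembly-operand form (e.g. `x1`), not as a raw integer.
x0

@+10  little-endian(00 08) = 0x0800
  top 5b → 0x1 → dec [R]
  rd@[10:8]=0x0 ⇒ x0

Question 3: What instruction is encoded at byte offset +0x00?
[00] a0 4e → 0x4ea0
  op=0x4ea0>>11=0x9 ⇒ ldr (RR)
  rd@[10:8]=0x6 ⇒ x6
  rs@[7:5]=0x5 ⇒ x5

ldr x6, x5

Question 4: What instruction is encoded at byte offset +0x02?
jnz $-4

off 0x02: read fc ef as little → 0xeffc
  top 5b → 0x1d → jnz [J]
  [10:0] imm=2044 (s11→-4) = $-4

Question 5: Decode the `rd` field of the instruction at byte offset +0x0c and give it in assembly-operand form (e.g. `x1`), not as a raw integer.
x7

+0x0c: 5c ff ⇒ word 0xff5c (little)
  op=0xff5c>>11=0x1f ⇒ ldi (RI)
  rd@[10:8]=0x7 ⇒ x7
  imm@[7:0]=0x5c ⇒ $92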